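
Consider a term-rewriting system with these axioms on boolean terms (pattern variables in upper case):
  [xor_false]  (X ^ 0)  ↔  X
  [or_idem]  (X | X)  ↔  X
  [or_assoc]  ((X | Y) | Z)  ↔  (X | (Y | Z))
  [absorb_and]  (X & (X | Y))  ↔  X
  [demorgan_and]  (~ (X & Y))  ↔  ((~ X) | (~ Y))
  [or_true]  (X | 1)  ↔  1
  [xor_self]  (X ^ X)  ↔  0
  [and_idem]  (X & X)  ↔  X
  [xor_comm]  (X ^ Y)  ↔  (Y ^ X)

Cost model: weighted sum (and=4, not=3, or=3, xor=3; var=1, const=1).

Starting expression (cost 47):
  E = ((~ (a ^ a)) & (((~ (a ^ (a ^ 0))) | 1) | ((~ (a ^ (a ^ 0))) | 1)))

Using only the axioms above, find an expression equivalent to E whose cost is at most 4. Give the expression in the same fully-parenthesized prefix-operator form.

(~ 0)   [cost 4]

step 1: or_idem (→) rewrites (((~ (a ^ (a ^ 0))) | 1) | ((~ (a ^ (a ^ 0))) | 1)) into ((~ (a ^ (a ^ 0))) | 1), now ((~ (a ^ a)) & ((~ (a ^ (a ^ 0))) | 1))
step 2: xor_false (→) rewrites (a ^ 0) into a, now ((~ (a ^ a)) & ((~ (a ^ a)) | 1))
step 3: absorb_and (→) rewrites ((~ (a ^ a)) & ((~ (a ^ a)) | 1)) into (~ (a ^ a))
step 4: xor_self (→) rewrites (a ^ a) into 0, reaching cost 4 (bound 4)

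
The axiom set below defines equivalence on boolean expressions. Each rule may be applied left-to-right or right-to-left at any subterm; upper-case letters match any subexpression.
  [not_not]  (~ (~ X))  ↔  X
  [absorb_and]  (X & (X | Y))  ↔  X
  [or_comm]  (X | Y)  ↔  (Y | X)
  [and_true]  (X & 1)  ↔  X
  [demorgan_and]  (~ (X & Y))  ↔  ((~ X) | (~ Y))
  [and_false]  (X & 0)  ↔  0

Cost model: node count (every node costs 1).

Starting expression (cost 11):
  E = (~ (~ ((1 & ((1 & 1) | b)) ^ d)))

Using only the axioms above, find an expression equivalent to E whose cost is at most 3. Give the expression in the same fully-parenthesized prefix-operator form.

(1 ^ d)   [cost 3]

1. [and_true →] (1 & 1)  →  1;  E = (~ (~ ((1 & (1 | b)) ^ d)))
2. [not_not →] (~ (~ ((1 & (1 | b)) ^ d)))  →  ((1 & (1 | b)) ^ d)
3. [absorb_and →] (1 & (1 | b))  →  1;  cost 3 ≤ 3, done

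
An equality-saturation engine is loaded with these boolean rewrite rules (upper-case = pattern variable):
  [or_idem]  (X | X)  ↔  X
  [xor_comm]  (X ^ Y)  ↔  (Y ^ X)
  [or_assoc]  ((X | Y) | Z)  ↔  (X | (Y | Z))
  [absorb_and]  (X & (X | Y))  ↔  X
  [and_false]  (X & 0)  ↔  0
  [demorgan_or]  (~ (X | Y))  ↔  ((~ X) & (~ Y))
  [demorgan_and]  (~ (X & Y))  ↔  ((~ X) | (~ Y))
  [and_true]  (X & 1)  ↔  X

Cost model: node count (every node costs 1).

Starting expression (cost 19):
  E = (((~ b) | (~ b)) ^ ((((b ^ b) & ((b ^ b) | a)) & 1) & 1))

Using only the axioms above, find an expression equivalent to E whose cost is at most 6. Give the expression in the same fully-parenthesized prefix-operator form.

((~ b) ^ (b ^ b))   [cost 6]

(1) ((b ^ b) & ((b ^ b) | a))  =[absorb_and →]=  (b ^ b)    ⊢ (((~ b) | (~ b)) ^ (((b ^ b) & 1) & 1))
(2) ((~ b) | (~ b))  =[or_idem →]=  (~ b)    ⊢ ((~ b) ^ (((b ^ b) & 1) & 1))
(3) (((b ^ b) & 1) & 1)  =[and_true →]=  ((b ^ b) & 1)    ⊢ ((~ b) ^ ((b ^ b) & 1))
(4) ((b ^ b) & 1)  =[and_true →]=  (b ^ b)    ⊢ cost 6, within 6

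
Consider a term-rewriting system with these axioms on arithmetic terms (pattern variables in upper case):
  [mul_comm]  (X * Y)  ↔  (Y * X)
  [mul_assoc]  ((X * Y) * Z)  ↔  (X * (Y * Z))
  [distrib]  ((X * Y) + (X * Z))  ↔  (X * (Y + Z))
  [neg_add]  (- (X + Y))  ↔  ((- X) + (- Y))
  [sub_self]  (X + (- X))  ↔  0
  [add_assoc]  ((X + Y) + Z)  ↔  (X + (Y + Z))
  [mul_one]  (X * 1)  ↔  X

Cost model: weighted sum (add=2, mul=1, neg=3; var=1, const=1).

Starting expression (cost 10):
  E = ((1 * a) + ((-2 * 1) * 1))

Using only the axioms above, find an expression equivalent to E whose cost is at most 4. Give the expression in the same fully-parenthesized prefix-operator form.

(a + -2)   [cost 4]

(1) (-2 * 1)  =[mul_one →]=  -2    ⊢ ((1 * a) + (-2 * 1))
(2) (-2 * 1)  =[mul_one →]=  -2    ⊢ ((1 * a) + -2)
(3) (1 * a)  =[mul_comm →]=  (a * 1)    ⊢ ((a * 1) + -2)
(4) (a * 1)  =[mul_one →]=  a    ⊢ cost 4, within 4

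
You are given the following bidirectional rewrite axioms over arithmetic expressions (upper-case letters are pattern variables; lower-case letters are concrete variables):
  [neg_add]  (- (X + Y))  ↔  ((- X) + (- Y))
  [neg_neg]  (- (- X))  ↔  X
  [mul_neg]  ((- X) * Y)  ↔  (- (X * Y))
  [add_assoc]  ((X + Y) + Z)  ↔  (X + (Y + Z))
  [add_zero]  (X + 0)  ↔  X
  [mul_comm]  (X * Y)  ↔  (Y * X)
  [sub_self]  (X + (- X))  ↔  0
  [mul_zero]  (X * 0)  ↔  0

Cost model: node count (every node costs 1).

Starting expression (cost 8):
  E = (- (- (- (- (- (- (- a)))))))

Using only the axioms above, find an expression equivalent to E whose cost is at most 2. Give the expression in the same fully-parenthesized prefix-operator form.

1. [neg_neg →] (- (- (- (- (- (- (- a)))))))  →  (- (- (- (- (- a)))))
2. [neg_neg →] (- (- (- a)))  →  (- a);  E = (- (- (- a)))
3. [neg_neg →] (- (- (- a)))  →  (- a);  cost 2 ≤ 2, done

(- a)   [cost 2]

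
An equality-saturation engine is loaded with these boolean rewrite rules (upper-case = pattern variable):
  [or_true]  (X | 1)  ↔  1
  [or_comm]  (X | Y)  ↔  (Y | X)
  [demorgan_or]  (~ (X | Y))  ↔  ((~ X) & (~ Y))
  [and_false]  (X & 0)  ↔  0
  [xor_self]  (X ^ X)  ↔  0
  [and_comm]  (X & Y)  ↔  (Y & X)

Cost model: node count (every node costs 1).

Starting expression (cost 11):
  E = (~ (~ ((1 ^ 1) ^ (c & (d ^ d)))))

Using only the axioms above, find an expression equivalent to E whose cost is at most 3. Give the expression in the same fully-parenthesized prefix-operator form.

(~ (~ 0))   [cost 3]

step 1: xor_self (→) rewrites (d ^ d) into 0, now (~ (~ ((1 ^ 1) ^ (c & 0))))
step 2: xor_self (→) rewrites (1 ^ 1) into 0, now (~ (~ (0 ^ (c & 0))))
step 3: and_false (→) rewrites (c & 0) into 0, now (~ (~ (0 ^ 0)))
step 4: xor_self (→) rewrites (0 ^ 0) into 0, reaching cost 3 (bound 3)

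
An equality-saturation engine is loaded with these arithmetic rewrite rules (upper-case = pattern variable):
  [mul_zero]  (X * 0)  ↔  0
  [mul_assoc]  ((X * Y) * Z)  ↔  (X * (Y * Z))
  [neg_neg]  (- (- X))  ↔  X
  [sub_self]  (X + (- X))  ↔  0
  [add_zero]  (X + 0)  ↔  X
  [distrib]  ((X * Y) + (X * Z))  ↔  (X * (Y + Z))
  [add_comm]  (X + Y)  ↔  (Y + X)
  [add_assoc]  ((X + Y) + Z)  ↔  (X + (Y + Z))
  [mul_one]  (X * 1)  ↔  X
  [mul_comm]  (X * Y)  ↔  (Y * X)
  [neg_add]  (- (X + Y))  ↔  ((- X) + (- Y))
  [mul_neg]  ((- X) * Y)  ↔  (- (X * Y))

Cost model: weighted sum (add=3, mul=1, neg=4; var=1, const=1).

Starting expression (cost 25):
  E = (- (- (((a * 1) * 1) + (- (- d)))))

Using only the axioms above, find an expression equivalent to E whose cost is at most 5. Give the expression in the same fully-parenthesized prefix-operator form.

(a + d)   [cost 5]

(1) (- (- (((a * 1) * 1) + (- (- d)))))  =[neg_neg →]=  (((a * 1) * 1) + (- (- d)))
(2) (a * 1)  =[mul_one →]=  a    ⊢ ((a * 1) + (- (- d)))
(3) (- (- d))  =[neg_neg →]=  d    ⊢ ((a * 1) + d)
(4) (a * 1)  =[mul_one →]=  a    ⊢ cost 5, within 5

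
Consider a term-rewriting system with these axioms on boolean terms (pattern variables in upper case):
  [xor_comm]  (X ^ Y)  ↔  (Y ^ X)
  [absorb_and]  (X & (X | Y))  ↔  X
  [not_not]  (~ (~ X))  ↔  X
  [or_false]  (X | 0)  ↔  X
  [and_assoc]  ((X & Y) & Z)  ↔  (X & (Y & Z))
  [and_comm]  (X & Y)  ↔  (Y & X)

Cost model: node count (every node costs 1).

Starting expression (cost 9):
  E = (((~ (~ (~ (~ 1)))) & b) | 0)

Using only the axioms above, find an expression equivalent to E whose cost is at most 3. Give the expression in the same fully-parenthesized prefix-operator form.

step 1: or_false (→) rewrites (((~ (~ (~ (~ 1)))) & b) | 0) into ((~ (~ (~ (~ 1)))) & b)
step 2: not_not (→) rewrites (~ (~ (~ 1))) into (~ 1), now ((~ (~ 1)) & b)
step 3: not_not (→) rewrites (~ (~ 1)) into 1, reaching cost 3 (bound 3)

(1 & b)   [cost 3]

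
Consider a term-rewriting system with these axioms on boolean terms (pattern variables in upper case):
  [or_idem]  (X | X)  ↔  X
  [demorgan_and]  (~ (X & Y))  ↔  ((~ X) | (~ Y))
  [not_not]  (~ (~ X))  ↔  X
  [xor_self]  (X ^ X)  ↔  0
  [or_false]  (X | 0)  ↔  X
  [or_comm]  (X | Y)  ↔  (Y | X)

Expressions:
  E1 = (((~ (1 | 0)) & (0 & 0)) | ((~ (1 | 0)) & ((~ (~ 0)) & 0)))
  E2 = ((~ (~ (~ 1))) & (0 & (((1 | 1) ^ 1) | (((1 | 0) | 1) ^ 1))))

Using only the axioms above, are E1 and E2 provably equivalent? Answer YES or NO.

YES

step 1: not_not (→) rewrites (~ (~ 0)) into 0, now (((~ (1 | 0)) & (0 & 0)) | ((~ (1 | 0)) & (0 & 0)))
step 2: or_idem (→) rewrites (((~ (1 | 0)) & (0 & 0)) | ((~ (1 | 0)) & (0 & 0))) into ((~ (1 | 0)) & (0 & 0))
step 3: or_false (→) rewrites (1 | 0) into 1, now ((~ 1) & (0 & 0))
step 4: not_not (←) rewrites (~ 1) into (~ (~ (~ 1))), now ((~ (~ (~ 1))) & (0 & 0))
step 5: xor_self (←) rewrites 0 into (1 ^ 1), now ((~ (~ (~ 1))) & (0 & (1 ^ 1)))
step 6: or_idem (←) rewrites 1 into (1 | 1), now ((~ (~ (~ 1))) & (0 & ((1 | 1) ^ 1)))
step 7: or_idem (←) rewrites ((1 | 1) ^ 1) into (((1 | 1) ^ 1) | ((1 | 1) ^ 1)), now ((~ (~ (~ 1))) & (0 & (((1 | 1) ^ 1) | ((1 | 1) ^ 1))))
step 8: or_false (←) rewrites 1 into (1 | 0), which is E2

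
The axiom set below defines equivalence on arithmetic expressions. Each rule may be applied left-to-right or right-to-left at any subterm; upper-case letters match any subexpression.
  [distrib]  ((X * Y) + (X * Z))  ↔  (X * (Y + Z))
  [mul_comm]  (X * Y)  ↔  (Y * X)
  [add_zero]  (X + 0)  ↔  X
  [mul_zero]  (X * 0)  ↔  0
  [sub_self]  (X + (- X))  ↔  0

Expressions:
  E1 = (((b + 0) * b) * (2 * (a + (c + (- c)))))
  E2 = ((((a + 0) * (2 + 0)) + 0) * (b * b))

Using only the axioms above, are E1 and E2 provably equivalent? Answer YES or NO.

YES

1. [sub_self →] (c + (- c))  →  0;  E1 = (((b + 0) * b) * (2 * (a + 0)))
2. [add_zero →] (b + 0)  →  b;  E1 = ((b * b) * (2 * (a + 0)))
3. [add_zero →] (a + 0)  →  a;  E1 = ((b * b) * (2 * a))
4. [mul_comm →] ((b * b) * (2 * a))  →  ((2 * a) * (b * b))
5. [mul_comm →] (2 * a)  →  (a * 2);  E1 = ((a * 2) * (b * b))
6. [add_zero ←] a  →  (a + 0);  E1 = (((a + 0) * 2) * (b * b))
7. [add_zero ←] ((a + 0) * 2)  →  (((a + 0) * 2) + 0);  E1 = ((((a + 0) * 2) + 0) * (b * b))
8. [add_zero ←] 2  →  (2 + 0);  this is E2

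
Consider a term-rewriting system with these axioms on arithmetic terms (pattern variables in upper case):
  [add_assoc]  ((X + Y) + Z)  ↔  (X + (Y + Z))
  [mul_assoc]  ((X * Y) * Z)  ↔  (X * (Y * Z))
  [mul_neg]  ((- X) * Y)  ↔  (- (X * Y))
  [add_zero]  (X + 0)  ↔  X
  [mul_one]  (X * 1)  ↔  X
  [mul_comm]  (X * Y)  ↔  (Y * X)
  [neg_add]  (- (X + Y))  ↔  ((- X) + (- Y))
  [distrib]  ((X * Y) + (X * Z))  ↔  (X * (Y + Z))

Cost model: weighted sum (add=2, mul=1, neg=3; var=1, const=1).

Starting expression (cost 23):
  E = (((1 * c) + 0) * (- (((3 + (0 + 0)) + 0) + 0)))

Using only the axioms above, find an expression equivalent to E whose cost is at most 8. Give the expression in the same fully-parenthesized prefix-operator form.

((c * 1) * (- 3))   [cost 8]

step 1: add_zero (→) rewrites (((3 + (0 + 0)) + 0) + 0) into ((3 + (0 + 0)) + 0), now (((1 * c) + 0) * (- ((3 + (0 + 0)) + 0)))
step 2: add_zero (→) rewrites ((3 + (0 + 0)) + 0) into (3 + (0 + 0)), now (((1 * c) + 0) * (- (3 + (0 + 0))))
step 3: add_zero (→) rewrites (0 + 0) into 0, now (((1 * c) + 0) * (- (3 + 0)))
step 4: add_zero (→) rewrites ((1 * c) + 0) into (1 * c), now ((1 * c) * (- (3 + 0)))
step 5: mul_comm (→) rewrites (1 * c) into (c * 1), now ((c * 1) * (- (3 + 0)))
step 6: add_zero (→) rewrites (3 + 0) into 3, reaching cost 8 (bound 8)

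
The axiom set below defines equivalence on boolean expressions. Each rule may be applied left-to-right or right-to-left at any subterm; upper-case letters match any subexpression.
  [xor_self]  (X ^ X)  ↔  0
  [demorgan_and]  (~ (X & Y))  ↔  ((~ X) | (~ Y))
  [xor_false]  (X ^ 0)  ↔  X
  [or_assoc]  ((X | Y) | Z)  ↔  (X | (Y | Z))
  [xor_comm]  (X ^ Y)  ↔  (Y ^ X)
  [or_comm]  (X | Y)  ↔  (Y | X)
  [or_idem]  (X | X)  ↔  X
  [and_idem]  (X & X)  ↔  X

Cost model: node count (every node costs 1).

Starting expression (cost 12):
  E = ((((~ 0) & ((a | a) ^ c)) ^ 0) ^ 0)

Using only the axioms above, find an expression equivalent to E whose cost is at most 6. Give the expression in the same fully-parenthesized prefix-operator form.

((~ 0) & (a ^ c))   [cost 6]

step 1: xor_false (→) rewrites (((~ 0) & ((a | a) ^ c)) ^ 0) into ((~ 0) & ((a | a) ^ c)), now (((~ 0) & ((a | a) ^ c)) ^ 0)
step 2: xor_false (→) rewrites (((~ 0) & ((a | a) ^ c)) ^ 0) into ((~ 0) & ((a | a) ^ c))
step 3: or_idem (→) rewrites (a | a) into a, reaching cost 6 (bound 6)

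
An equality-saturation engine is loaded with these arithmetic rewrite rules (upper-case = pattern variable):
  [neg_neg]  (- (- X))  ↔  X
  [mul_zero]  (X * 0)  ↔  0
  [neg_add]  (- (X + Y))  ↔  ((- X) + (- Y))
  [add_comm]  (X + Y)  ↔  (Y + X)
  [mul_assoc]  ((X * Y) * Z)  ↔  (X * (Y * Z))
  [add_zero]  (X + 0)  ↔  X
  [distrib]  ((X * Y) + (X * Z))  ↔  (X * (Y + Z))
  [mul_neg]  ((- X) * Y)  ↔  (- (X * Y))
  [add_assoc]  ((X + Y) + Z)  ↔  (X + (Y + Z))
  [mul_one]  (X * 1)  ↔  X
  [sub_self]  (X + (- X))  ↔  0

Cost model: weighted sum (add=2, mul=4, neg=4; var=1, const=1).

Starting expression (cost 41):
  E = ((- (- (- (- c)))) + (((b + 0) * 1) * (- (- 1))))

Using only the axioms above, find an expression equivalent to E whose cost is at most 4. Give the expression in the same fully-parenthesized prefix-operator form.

(c + b)   [cost 4]

step 1: neg_neg (→) rewrites (- (- (- c))) into (- c), now ((- (- c)) + (((b + 0) * 1) * (- (- 1))))
step 2: neg_neg (→) rewrites (- (- 1)) into 1, now ((- (- c)) + (((b + 0) * 1) * 1))
step 3: add_zero (→) rewrites (b + 0) into b, now ((- (- c)) + ((b * 1) * 1))
step 4: neg_neg (→) rewrites (- (- c)) into c, now (c + ((b * 1) * 1))
step 5: mul_one (→) rewrites (b * 1) into b, now (c + (b * 1))
step 6: mul_one (→) rewrites (b * 1) into b, reaching cost 4 (bound 4)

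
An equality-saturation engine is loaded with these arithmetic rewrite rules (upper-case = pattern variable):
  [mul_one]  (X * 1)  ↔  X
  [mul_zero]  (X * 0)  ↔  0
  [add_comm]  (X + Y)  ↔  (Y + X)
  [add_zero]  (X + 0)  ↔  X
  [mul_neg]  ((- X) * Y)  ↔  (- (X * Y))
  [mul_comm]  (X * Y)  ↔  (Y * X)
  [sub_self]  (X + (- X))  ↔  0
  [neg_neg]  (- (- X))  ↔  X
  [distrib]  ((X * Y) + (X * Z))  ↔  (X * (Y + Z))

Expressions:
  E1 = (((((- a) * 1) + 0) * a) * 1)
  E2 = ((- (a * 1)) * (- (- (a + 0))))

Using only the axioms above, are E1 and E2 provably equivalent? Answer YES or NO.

(1) ((- a) * 1)  =[mul_one →]=  (- a)    ⊢ ((((- a) + 0) * a) * 1)
(2) ((- a) + 0)  =[add_zero →]=  (- a)    ⊢ (((- a) * a) * 1)
(3) (((- a) * a) * 1)  =[mul_one →]=  ((- a) * a)
(4) a  =[mul_one ←]=  (a * 1)    ⊢ ((- (a * 1)) * a)
(5) a  =[neg_neg ←]=  (- (- a))    ⊢ ((- (a * 1)) * (- (- a)))
(6) a  =[add_zero ←]=  (a + 0)    ⊢ E2

YES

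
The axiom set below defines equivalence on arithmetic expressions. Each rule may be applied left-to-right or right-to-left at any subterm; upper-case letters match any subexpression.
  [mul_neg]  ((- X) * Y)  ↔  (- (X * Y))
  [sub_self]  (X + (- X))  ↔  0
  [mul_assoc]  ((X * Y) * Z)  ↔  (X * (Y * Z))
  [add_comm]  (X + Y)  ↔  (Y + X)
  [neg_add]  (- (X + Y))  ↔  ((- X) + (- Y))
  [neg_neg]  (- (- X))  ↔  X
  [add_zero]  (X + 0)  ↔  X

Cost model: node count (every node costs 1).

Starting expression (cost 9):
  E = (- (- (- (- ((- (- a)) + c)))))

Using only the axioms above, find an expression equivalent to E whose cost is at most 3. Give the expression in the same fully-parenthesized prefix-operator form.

step 1: neg_neg (→) rewrites (- (- a)) into a, now (- (- (- (- (a + c)))))
step 2: neg_neg (→) rewrites (- (- (a + c))) into (a + c), now (- (- (a + c)))
step 3: neg_neg (→) rewrites (- (- (a + c))) into (a + c), reaching cost 3 (bound 3)

(a + c)   [cost 3]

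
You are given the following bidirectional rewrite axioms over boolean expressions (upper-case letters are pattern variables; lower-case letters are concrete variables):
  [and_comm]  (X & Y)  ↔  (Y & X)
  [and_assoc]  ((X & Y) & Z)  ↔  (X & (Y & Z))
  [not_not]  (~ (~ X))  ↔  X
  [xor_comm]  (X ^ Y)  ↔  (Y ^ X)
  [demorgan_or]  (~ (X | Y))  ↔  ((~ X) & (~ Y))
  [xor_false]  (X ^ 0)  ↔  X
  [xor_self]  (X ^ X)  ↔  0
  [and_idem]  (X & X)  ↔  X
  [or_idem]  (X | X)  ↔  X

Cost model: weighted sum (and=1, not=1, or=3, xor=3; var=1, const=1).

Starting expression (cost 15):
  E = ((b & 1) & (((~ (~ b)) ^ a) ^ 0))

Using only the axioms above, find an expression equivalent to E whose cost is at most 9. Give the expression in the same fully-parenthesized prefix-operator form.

((b & 1) & (b ^ a))   [cost 9]

1. [xor_false →] (((~ (~ b)) ^ a) ^ 0)  →  ((~ (~ b)) ^ a);  E = ((b & 1) & ((~ (~ b)) ^ a))
2. [not_not →] (~ (~ b))  →  b;  cost 9 ≤ 9, done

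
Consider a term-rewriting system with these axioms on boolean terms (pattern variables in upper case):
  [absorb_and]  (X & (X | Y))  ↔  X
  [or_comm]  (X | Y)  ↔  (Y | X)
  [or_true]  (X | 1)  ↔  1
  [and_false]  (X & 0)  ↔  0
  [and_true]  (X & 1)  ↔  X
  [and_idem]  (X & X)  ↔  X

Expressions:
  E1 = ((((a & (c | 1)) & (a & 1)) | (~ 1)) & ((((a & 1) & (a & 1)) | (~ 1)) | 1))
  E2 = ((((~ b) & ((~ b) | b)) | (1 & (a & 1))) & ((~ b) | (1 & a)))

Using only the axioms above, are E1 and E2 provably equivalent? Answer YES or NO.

NO

Every axiom is a valid identity, so a rewrite proof would force E1 and E2 to agree under every assignment.
At a=0, b=0, c=0: E1 = 0 but E2 = 1; they differ, so no derivation exists.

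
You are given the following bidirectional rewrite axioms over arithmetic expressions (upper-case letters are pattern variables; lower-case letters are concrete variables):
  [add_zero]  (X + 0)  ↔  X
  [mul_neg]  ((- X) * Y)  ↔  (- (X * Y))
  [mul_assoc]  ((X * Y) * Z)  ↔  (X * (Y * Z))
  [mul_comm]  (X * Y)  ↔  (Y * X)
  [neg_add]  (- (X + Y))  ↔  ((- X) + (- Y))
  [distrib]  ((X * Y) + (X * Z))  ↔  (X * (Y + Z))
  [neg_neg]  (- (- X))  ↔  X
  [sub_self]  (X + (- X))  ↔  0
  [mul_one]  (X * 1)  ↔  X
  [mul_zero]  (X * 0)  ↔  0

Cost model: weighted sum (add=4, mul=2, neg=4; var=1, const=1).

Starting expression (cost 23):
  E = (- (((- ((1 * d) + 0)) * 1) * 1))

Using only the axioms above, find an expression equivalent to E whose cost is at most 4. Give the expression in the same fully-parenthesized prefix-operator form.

(1) ((- ((1 * d) + 0)) * 1)  =[mul_one →]=  (- ((1 * d) + 0))    ⊢ (- ((- ((1 * d) + 0)) * 1))
(2) ((- ((1 * d) + 0)) * 1)  =[mul_one →]=  (- ((1 * d) + 0))    ⊢ (- (- ((1 * d) + 0)))
(3) (- (- ((1 * d) + 0)))  =[neg_neg →]=  ((1 * d) + 0)
(4) ((1 * d) + 0)  =[add_zero →]=  (1 * d)    ⊢ cost 4, within 4

(1 * d)   [cost 4]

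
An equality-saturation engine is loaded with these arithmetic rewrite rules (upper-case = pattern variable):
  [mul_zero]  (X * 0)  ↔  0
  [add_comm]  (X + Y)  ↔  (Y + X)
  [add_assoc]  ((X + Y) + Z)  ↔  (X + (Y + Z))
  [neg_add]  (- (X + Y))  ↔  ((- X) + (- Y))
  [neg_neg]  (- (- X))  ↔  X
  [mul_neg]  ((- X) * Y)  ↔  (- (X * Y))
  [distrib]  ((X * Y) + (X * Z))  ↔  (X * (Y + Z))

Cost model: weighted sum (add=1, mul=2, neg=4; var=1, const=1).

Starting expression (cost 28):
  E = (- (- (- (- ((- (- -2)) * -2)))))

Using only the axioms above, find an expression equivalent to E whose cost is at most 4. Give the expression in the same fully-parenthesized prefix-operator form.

(-2 * -2)   [cost 4]

1. [neg_neg →] (- (- -2))  →  -2;  E = (- (- (- (- (-2 * -2)))))
2. [neg_neg →] (- (- (- (- (-2 * -2)))))  →  (- (- (-2 * -2)))
3. [neg_neg →] (- (- (-2 * -2)))  →  (-2 * -2);  cost 4 ≤ 4, done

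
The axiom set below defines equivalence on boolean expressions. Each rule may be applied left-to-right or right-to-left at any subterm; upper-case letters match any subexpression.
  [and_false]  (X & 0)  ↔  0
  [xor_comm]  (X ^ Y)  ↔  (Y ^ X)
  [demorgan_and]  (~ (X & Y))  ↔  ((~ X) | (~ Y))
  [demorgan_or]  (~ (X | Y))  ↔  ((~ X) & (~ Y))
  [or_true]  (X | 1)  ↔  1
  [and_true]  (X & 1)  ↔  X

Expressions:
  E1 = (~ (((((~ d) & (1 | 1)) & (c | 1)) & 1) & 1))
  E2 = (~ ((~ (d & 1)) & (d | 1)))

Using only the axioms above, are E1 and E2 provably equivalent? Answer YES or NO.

YES

step 1: and_true (→) rewrites ((((~ d) & (1 | 1)) & (c | 1)) & 1) into (((~ d) & (1 | 1)) & (c | 1)), now (~ ((((~ d) & (1 | 1)) & (c | 1)) & 1))
step 2: or_true (→) rewrites (c | 1) into 1, now (~ ((((~ d) & (1 | 1)) & 1) & 1))
step 3: and_true (→) rewrites ((((~ d) & (1 | 1)) & 1) & 1) into (((~ d) & (1 | 1)) & 1), now (~ (((~ d) & (1 | 1)) & 1))
step 4: or_true (→) rewrites (1 | 1) into 1, now (~ (((~ d) & 1) & 1))
step 5: and_true (→) rewrites ((~ d) & 1) into (~ d), now (~ ((~ d) & 1))
step 6: and_true (→) rewrites ((~ d) & 1) into (~ d), now (~ (~ d))
step 7: and_true (←) rewrites d into (d & 1), now (~ (~ (d & 1)))
step 8: and_true (←) rewrites (~ (d & 1)) into ((~ (d & 1)) & 1), now (~ ((~ (d & 1)) & 1))
step 9: or_true (←) rewrites 1 into (d | 1), which is E2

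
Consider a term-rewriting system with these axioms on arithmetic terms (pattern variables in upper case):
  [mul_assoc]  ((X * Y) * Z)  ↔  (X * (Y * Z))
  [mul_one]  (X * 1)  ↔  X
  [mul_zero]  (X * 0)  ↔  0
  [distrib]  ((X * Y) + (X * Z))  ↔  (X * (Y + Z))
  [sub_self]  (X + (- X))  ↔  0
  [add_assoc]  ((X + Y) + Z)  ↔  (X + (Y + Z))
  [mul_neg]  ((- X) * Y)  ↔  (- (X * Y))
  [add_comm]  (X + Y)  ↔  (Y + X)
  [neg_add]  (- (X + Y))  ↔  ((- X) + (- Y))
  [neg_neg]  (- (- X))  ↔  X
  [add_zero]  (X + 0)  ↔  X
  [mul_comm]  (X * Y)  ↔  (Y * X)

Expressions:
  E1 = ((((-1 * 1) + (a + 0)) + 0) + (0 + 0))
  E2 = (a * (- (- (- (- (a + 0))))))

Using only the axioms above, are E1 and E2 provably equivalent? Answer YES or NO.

NO

All listed rules preserve value, hence provable equivalence implies equal values everywhere; look for a separating assignment.
a=0 gives E1 ↦ -1, E2 ↦ 0; values differ ⇒ not provably equivalent.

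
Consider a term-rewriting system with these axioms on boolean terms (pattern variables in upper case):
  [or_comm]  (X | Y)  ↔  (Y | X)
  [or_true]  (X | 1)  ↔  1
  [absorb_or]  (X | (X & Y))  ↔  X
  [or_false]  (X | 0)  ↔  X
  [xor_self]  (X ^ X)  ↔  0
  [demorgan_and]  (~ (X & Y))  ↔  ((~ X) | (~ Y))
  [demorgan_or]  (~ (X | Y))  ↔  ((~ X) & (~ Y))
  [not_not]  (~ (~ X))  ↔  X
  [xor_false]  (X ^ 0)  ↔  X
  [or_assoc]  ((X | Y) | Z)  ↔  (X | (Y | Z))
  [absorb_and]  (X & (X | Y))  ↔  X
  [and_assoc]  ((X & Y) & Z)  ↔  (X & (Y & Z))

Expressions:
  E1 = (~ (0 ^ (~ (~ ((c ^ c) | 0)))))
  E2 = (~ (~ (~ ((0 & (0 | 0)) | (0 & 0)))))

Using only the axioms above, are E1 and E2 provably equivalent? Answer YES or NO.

YES

1. [or_false →] ((c ^ c) | 0)  →  (c ^ c);  E1 = (~ (0 ^ (~ (~ (c ^ c)))))
2. [xor_self →] (c ^ c)  →  0;  E1 = (~ (0 ^ (~ (~ 0))))
3. [not_not →] (~ (~ 0))  →  0;  E1 = (~ (0 ^ 0))
4. [xor_false →] (0 ^ 0)  →  0;  E1 = (~ 0)
5. [absorb_or ←] 0  →  (0 | (0 & 0));  E1 = (~ (0 | (0 & 0)))
6. [absorb_and ←] 0  →  (0 & (0 | 0));  E1 = (~ ((0 & (0 | 0)) | (0 & 0)))
7. [not_not ←] (~ ((0 & (0 | 0)) | (0 & 0)))  →  (~ (~ (~ ((0 & (0 | 0)) | (0 & 0)))));  this is E2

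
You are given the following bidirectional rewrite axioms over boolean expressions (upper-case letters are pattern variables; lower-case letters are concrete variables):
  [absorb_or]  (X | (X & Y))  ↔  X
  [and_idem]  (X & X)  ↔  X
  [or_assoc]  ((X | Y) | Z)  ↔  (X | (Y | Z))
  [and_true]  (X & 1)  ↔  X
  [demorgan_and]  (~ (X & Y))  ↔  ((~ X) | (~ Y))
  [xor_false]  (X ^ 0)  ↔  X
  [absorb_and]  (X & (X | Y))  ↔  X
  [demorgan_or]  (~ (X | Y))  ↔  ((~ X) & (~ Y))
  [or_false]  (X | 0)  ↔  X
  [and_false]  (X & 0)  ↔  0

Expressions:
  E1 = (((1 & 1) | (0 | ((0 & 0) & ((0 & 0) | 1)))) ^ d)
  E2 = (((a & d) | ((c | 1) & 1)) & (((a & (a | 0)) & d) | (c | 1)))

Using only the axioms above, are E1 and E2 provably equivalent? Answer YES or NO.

NO

Every axiom is a valid identity, so a rewrite proof would force E1 and E2 to agree under every assignment.
At a=0, c=0, d=1: E1 = 0 but E2 = 1; they differ, so no derivation exists.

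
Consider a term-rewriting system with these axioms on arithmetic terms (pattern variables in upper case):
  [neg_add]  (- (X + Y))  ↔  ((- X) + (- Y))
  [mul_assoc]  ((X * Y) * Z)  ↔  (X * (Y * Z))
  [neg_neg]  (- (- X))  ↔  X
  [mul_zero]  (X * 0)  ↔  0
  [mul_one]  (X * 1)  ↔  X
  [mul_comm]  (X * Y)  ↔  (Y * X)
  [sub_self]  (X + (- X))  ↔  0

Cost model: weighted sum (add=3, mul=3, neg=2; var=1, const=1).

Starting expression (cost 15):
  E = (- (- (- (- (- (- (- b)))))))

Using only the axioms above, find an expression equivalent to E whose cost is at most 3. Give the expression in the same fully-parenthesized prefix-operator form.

(- b)   [cost 3]

(1) (- (- (- (- (- (- b))))))  =[neg_neg →]=  (- (- (- (- b))))    ⊢ (- (- (- (- (- b)))))
(2) (- (- (- b)))  =[neg_neg →]=  (- b)    ⊢ (- (- (- b)))
(3) (- (- b))  =[neg_neg →]=  b    ⊢ cost 3, within 3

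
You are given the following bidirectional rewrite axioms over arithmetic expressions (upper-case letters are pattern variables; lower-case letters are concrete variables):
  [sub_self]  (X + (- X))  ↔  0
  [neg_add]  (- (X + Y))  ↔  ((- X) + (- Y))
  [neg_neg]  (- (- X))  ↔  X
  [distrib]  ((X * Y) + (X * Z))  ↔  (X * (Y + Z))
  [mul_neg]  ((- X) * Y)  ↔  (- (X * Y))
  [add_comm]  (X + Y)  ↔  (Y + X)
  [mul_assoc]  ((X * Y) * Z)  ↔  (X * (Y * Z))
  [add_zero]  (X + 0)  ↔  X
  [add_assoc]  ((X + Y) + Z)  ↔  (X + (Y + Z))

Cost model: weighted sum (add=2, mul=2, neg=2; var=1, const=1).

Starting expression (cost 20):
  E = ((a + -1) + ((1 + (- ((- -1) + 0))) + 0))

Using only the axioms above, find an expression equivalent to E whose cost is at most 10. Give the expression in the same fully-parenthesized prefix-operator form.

((a + -1) + (1 + -1))   [cost 10]

step 1: add_zero (→) rewrites ((- -1) + 0) into (- -1), now ((a + -1) + ((1 + (- (- -1))) + 0))
step 2: add_zero (→) rewrites ((1 + (- (- -1))) + 0) into (1 + (- (- -1))), now ((a + -1) + (1 + (- (- -1))))
step 3: neg_neg (→) rewrites (- (- -1)) into -1, reaching cost 10 (bound 10)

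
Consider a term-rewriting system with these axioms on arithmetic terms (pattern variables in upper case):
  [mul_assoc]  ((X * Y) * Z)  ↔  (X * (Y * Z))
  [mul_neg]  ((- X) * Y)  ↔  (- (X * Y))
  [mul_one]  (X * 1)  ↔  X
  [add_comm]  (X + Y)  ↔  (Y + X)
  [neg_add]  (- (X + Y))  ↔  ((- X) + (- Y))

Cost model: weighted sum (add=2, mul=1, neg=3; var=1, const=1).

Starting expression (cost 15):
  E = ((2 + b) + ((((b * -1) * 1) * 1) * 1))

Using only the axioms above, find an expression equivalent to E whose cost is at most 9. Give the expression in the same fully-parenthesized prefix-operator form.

(1) ((((b * -1) * 1) * 1) * 1)  =[mul_one →]=  (((b * -1) * 1) * 1)    ⊢ ((2 + b) + (((b * -1) * 1) * 1))
(2) ((b * -1) * 1)  =[mul_one →]=  (b * -1)    ⊢ ((2 + b) + ((b * -1) * 1))
(3) ((b * -1) * 1)  =[mul_one →]=  (b * -1)    ⊢ cost 9, within 9

((2 + b) + (b * -1))   [cost 9]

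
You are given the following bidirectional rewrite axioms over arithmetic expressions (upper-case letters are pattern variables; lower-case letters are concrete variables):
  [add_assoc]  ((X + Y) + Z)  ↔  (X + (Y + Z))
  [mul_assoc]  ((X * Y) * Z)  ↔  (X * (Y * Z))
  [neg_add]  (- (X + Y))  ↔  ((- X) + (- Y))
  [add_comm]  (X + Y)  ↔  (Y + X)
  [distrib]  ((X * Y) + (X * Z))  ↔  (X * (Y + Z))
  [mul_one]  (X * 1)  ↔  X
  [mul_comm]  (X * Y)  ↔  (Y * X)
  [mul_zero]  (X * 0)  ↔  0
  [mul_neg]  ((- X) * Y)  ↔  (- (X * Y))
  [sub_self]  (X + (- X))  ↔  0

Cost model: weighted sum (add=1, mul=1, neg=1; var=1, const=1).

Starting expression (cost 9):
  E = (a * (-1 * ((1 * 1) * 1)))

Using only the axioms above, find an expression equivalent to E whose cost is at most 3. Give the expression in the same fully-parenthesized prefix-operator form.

(a * -1)   [cost 3]

1. [mul_one →] (1 * 1)  →  1;  E = (a * (-1 * (1 * 1)))
2. [mul_one →] (1 * 1)  →  1;  E = (a * (-1 * 1))
3. [mul_one →] (-1 * 1)  →  -1;  cost 3 ≤ 3, done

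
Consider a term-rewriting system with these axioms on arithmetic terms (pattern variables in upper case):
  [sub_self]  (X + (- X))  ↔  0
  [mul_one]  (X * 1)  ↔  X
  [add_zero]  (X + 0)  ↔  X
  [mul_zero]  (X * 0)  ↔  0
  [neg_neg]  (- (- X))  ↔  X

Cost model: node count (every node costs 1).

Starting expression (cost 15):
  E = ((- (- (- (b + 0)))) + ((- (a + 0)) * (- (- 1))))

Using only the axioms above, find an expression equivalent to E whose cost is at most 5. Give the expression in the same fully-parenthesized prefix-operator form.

((- b) + (- a))   [cost 5]

(1) (- (- (- (b + 0))))  =[neg_neg →]=  (- (b + 0))    ⊢ ((- (b + 0)) + ((- (a + 0)) * (- (- 1))))
(2) (b + 0)  =[add_zero →]=  b    ⊢ ((- b) + ((- (a + 0)) * (- (- 1))))
(3) (- (- 1))  =[neg_neg →]=  1    ⊢ ((- b) + ((- (a + 0)) * 1))
(4) (a + 0)  =[add_zero →]=  a    ⊢ ((- b) + ((- a) * 1))
(5) ((- a) * 1)  =[mul_one →]=  (- a)    ⊢ cost 5, within 5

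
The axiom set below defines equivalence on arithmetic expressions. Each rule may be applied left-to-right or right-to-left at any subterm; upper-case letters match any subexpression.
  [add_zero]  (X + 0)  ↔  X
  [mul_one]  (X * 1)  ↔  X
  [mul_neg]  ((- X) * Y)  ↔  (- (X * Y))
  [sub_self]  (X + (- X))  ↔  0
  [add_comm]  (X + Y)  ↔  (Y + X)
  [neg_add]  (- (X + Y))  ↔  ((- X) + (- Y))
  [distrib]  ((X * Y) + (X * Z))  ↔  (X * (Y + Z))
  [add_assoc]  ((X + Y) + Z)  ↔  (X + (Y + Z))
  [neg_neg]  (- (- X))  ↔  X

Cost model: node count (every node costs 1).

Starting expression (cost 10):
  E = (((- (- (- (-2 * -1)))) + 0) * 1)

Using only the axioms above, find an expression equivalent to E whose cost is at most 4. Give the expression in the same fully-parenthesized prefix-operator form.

(- (-2 * -1))   [cost 4]

step 1: mul_one (→) rewrites (((- (- (- (-2 * -1)))) + 0) * 1) into ((- (- (- (-2 * -1)))) + 0)
step 2: neg_neg (→) rewrites (- (- (- (-2 * -1)))) into (- (-2 * -1)), now ((- (-2 * -1)) + 0)
step 3: add_zero (→) rewrites ((- (-2 * -1)) + 0) into (- (-2 * -1)), reaching cost 4 (bound 4)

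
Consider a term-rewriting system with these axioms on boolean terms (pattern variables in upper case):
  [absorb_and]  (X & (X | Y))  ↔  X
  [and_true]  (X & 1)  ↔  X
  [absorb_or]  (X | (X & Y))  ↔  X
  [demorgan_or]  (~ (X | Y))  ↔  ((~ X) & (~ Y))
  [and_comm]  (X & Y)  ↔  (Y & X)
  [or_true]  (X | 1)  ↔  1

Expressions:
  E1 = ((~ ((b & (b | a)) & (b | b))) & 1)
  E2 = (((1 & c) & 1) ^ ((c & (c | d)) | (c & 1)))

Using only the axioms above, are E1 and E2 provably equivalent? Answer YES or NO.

All listed rules preserve value, hence provable equivalence implies equal values everywhere; look for a separating assignment.
a=0, b=0, c=0, d=0 gives E1 ↦ 1, E2 ↦ 0; values differ ⇒ not provably equivalent.

NO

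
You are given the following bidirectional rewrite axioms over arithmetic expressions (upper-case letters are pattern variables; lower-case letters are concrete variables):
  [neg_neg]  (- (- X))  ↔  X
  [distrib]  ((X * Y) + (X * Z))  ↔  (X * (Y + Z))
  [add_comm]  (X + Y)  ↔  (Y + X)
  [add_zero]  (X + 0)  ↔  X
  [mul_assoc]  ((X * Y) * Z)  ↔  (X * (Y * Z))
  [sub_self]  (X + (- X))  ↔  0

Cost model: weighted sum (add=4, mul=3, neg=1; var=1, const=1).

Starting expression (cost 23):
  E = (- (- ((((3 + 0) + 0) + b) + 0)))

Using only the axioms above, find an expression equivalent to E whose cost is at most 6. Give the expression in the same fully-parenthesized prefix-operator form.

(3 + b)   [cost 6]

step 1: neg_neg (→) rewrites (- (- ((((3 + 0) + 0) + b) + 0))) into ((((3 + 0) + 0) + b) + 0)
step 2: add_zero (→) rewrites ((3 + 0) + 0) into (3 + 0), now (((3 + 0) + b) + 0)
step 3: add_zero (→) rewrites (((3 + 0) + b) + 0) into ((3 + 0) + b)
step 4: add_zero (→) rewrites (3 + 0) into 3, reaching cost 6 (bound 6)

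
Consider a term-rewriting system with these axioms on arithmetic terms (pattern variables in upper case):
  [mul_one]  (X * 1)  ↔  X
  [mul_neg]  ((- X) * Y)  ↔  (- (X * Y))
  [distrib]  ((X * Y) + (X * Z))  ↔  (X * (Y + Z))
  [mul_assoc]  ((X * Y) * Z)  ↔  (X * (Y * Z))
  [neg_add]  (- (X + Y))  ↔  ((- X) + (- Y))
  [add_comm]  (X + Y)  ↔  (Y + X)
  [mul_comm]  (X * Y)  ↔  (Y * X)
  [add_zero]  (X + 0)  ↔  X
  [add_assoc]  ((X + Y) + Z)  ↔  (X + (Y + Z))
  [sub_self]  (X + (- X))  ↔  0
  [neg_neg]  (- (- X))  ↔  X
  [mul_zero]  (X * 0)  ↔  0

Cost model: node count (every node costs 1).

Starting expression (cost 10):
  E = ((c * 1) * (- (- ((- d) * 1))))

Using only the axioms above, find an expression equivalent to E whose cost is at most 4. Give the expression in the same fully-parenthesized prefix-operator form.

1. [mul_one →] ((- d) * 1)  →  (- d);  E = ((c * 1) * (- (- (- d))))
2. [neg_neg →] (- (- d))  →  d;  E = ((c * 1) * (- d))
3. [mul_one →] (c * 1)  →  c;  cost 4 ≤ 4, done

(c * (- d))   [cost 4]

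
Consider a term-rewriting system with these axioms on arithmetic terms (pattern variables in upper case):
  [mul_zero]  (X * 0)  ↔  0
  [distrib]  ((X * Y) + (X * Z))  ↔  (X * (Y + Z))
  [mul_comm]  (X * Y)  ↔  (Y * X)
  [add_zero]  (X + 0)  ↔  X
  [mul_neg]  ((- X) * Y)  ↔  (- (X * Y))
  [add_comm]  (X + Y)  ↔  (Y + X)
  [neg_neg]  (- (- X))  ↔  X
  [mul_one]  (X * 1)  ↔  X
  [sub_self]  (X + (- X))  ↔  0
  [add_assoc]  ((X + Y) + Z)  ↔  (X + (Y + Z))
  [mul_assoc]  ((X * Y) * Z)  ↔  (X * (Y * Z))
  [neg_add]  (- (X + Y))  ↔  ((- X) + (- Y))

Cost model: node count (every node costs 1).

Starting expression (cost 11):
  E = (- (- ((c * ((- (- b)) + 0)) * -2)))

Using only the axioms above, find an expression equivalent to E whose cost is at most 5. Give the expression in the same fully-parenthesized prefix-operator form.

step 1: neg_neg (→) rewrites (- (- ((c * ((- (- b)) + 0)) * -2))) into ((c * ((- (- b)) + 0)) * -2)
step 2: add_zero (→) rewrites ((- (- b)) + 0) into (- (- b)), now ((c * (- (- b))) * -2)
step 3: neg_neg (→) rewrites (- (- b)) into b, reaching cost 5 (bound 5)

((c * b) * -2)   [cost 5]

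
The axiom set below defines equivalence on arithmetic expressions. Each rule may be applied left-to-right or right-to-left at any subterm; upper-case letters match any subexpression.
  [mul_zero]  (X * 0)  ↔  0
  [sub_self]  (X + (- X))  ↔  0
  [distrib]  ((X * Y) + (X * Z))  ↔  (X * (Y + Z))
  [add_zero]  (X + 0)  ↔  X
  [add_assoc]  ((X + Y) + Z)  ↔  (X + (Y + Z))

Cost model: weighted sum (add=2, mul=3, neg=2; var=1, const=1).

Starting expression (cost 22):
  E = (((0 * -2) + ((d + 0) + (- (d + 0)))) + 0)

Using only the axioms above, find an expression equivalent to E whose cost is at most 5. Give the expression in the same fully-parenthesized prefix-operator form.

(0 * -2)   [cost 5]

(1) (d + 0)  =[add_zero →]=  d    ⊢ (((0 * -2) + ((d + 0) + (- d))) + 0)
(2) (((0 * -2) + ((d + 0) + (- d))) + 0)  =[add_zero →]=  ((0 * -2) + ((d + 0) + (- d)))
(3) (d + 0)  =[add_zero →]=  d    ⊢ ((0 * -2) + (d + (- d)))
(4) (d + (- d))  =[sub_self →]=  0    ⊢ ((0 * -2) + 0)
(5) ((0 * -2) + 0)  =[add_zero →]=  (0 * -2)    ⊢ cost 5, within 5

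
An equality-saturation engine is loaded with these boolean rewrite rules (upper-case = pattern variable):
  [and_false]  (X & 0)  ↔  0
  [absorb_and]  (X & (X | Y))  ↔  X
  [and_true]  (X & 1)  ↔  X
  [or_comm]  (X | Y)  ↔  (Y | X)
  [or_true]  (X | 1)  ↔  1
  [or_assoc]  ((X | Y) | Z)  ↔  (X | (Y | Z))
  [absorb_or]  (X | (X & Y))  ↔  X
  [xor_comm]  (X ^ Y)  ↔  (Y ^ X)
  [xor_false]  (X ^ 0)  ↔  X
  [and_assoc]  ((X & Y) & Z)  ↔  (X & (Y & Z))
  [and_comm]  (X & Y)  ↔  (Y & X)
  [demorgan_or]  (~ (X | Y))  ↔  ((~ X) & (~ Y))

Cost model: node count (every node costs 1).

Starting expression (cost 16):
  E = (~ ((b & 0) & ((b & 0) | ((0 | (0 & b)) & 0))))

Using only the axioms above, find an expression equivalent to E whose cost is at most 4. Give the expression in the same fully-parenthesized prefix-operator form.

(~ (b & 0))   [cost 4]

(1) (0 | (0 & b))  =[absorb_or →]=  0    ⊢ (~ ((b & 0) & ((b & 0) | (0 & 0))))
(2) (0 & 0)  =[and_false →]=  0    ⊢ (~ ((b & 0) & ((b & 0) | 0)))
(3) ((b & 0) & ((b & 0) | 0))  =[absorb_and →]=  (b & 0)    ⊢ cost 4, within 4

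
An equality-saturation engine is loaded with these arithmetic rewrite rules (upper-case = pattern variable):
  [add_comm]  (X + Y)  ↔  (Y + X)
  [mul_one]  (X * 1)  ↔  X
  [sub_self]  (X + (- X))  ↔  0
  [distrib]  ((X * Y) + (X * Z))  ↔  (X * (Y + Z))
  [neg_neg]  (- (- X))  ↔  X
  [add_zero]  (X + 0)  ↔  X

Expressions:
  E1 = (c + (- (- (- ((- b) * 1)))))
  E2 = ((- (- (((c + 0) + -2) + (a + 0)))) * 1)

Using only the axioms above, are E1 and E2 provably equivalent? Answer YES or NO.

NO

Every axiom is a valid identity, so a rewrite proof would force E1 and E2 to agree under every assignment.
At a=0, b=0, c=0: E1 = 0 but E2 = -2; they differ, so no derivation exists.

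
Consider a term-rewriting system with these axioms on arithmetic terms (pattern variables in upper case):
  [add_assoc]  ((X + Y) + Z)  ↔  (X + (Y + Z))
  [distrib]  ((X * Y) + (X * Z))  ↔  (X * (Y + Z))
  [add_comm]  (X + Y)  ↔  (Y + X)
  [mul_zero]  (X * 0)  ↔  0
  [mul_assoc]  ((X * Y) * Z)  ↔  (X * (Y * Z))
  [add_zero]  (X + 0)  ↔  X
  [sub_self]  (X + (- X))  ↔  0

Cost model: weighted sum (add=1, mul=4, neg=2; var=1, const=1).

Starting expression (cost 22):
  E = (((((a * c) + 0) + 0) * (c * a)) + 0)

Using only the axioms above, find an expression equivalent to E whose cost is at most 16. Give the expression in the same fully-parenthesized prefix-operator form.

((a * c) * (c * a))   [cost 16]

(1) ((a * c) + 0)  =[add_zero →]=  (a * c)    ⊢ ((((a * c) + 0) * (c * a)) + 0)
(2) ((a * c) + 0)  =[add_zero →]=  (a * c)    ⊢ (((a * c) * (c * a)) + 0)
(3) (((a * c) * (c * a)) + 0)  =[add_zero →]=  ((a * c) * (c * a))    ⊢ cost 16, within 16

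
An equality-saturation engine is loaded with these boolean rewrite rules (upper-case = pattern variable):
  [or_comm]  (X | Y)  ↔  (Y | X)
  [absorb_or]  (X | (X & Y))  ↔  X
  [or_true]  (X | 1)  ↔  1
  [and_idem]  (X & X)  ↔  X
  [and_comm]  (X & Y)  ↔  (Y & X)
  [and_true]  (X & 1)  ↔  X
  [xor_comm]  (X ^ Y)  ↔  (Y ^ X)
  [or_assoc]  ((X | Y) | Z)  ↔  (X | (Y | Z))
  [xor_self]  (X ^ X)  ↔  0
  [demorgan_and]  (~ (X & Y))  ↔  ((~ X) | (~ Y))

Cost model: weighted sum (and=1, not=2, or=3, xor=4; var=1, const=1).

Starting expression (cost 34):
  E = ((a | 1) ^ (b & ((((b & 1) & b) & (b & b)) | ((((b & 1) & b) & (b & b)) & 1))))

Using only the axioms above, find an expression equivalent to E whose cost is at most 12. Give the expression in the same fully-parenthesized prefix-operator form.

((a | 1) ^ (b & b))   [cost 12]

1. [absorb_or →] ((((b & 1) & b) & (b & b)) | ((((b & 1) & b) & (b & b)) & 1))  →  (((b & 1) & b) & (b & b));  E = ((a | 1) ^ (b & (((b & 1) & b) & (b & b))))
2. [and_true →] (b & 1)  →  b;  E = ((a | 1) ^ (b & ((b & b) & (b & b))))
3. [and_idem →] ((b & b) & (b & b))  →  (b & b);  E = ((a | 1) ^ (b & (b & b)))
4. [and_idem →] (b & b)  →  b;  cost 12 ≤ 12, done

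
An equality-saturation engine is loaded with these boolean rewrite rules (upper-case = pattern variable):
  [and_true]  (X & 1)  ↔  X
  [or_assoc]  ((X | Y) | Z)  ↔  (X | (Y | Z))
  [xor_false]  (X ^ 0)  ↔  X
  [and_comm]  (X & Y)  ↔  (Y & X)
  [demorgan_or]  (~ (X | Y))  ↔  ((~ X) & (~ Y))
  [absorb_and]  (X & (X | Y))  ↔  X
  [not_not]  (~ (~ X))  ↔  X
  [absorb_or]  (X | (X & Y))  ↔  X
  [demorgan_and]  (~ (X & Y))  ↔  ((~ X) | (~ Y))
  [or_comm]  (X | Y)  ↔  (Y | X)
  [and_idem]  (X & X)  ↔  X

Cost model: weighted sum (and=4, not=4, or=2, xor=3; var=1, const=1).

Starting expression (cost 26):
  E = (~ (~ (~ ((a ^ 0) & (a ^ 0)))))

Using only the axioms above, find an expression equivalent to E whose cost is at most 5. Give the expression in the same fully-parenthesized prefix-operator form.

step 1: and_idem (→) rewrites ((a ^ 0) & (a ^ 0)) into (a ^ 0), now (~ (~ (~ (a ^ 0))))
step 2: xor_false (→) rewrites (a ^ 0) into a, now (~ (~ (~ a)))
step 3: not_not (→) rewrites (~ (~ a)) into a, reaching cost 5 (bound 5)

(~ a)   [cost 5]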